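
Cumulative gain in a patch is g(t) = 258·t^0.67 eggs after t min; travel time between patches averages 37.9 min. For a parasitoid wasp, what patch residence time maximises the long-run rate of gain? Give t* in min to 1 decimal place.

Maximise g(t)/(T+t): set derivative to zero → g'(t)(T+t) = g(t).
g'(t) = 0.67·258·t^-0.33. Setting 0.67·258·t^-0.33 = 258·t^0.67/(37.9+t) gives 0.67(37.9+t) = t, so 0.33·t = 0.67×37.9.
t* = 0.67×37.9/0.33 = 76.95 min.

76.9 min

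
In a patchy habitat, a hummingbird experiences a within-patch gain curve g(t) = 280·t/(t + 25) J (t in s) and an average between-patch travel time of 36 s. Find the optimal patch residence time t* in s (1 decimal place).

By the marginal value theorem, leave when the instantaneous gain rate g'(t) equals the habitat-wide average g(t)/(T + t).
g'(t) = 280·25/(t + 25)². Setting 280·25/(t+25)² = 280t/[(t+25)(36+t)] gives 25(36+t) = t(t+25), so t² = 25×36 = 900.
t* = √900 = 30 s.

30.0 s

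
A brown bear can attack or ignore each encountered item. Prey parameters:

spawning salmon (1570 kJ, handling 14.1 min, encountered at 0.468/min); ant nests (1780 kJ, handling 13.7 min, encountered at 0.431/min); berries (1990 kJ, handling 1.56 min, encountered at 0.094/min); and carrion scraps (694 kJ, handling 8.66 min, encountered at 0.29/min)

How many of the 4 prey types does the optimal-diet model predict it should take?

Rank by E/h (kJ/min): berries 1.28e+03, ant nests 130, spawning salmon 111, carrion scraps 80.1. Include each in turn until the next type's E/h falls below the running intake rate.
Rate on top 1: 163.1. ant nests: 130 < 163.1 → exclude; stop.
Optimal diet: berries — 1 of 4 types.

1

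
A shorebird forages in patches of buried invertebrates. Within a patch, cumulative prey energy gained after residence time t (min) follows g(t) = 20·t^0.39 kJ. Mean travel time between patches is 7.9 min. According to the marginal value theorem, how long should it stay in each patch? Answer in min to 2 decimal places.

5.05 min

Optimal t* satisfies g'(t*) = g(t*)/(T + t*).
g'(t) = 0.39·20·t^-0.61. Setting 0.39·20·t^-0.61 = 20·t^0.39/(7.9+t) gives 0.39(7.9+t) = t, so 0.61·t = 0.39×7.9.
t* = 0.39×7.9/0.61 = 5.051 min.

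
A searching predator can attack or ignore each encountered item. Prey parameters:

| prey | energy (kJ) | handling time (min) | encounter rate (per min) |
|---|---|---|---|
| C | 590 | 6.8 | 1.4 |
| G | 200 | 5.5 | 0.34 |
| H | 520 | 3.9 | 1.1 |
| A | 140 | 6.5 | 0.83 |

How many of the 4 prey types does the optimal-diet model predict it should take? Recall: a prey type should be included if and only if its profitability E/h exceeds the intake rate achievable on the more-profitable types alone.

Profitabilities (E/h, kJ/min): H 133, C 86.8, G 36.4, A 21.5. Add prey in this order while the next type's profitability exceeds the intake rate on those already taken.
Rate on top 1: 108.1. C: 86.8 < 108.1 → exclude; stop.
Optimal diet: H — 1 of 4 types.

1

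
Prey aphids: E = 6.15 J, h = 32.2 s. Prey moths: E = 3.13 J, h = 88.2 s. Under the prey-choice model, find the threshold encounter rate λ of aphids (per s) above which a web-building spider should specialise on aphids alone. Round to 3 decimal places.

At the threshold, the rate on aphids alone equals the profitability of moths: λ·6.15/(1 + λ·32.2) = 3.13/88.2 = 0.03549.
Rearranging, λ(6.15 − 0.03549×32.2) = 0.03549, so λ = 0.03549/5.007 = 0.007087 per s.

0.007 per s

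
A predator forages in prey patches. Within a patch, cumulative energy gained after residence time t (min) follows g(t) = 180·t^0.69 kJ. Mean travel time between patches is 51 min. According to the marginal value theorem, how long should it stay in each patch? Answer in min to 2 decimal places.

By the marginal value theorem, leave when the instantaneous gain rate g'(t) equals the habitat-wide average g(t)/(T + t).
g'(t) = 0.69·180·t^-0.31. Setting 0.69·180·t^-0.31 = 180·t^0.69/(51+t) gives 0.69(51+t) = t, so 0.31·t = 0.69×51.
t* = 0.69×51/0.31 = 113.5 min.

113.52 min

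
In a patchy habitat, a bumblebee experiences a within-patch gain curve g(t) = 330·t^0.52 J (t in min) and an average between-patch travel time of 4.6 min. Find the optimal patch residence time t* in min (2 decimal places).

Optimal t* satisfies g'(t*) = g(t*)/(T + t*).
g'(t) = 0.52·330·t^-0.48. Setting 0.52·330·t^-0.48 = 330·t^0.52/(4.6+t) gives 0.52(4.6+t) = t, so 0.48·t = 0.52×4.6.
t* = 0.52×4.6/0.48 = 4.983 min.

4.98 min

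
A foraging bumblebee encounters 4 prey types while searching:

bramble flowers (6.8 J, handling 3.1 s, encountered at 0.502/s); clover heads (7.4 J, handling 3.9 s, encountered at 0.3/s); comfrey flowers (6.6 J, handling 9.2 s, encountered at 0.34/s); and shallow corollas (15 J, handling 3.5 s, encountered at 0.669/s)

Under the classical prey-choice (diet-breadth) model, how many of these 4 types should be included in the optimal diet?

1

Profitabilities (E/h, J/s): shallow corollas 4.29, bramble flowers 2.19, clover heads 1.9, comfrey flowers 0.717. Add prey in this order while the next type's profitability exceeds the intake rate on those already taken.
Rate on top 1: 3.003. bramble flowers: 2.19 < 3.003 → exclude; stop.
Optimal diet: shallow corollas — 1 of 4 types.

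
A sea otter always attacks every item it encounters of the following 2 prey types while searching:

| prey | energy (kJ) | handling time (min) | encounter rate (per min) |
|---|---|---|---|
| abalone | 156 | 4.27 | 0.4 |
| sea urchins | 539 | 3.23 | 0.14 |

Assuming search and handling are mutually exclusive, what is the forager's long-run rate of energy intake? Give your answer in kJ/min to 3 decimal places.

43.624 kJ/min

R = (0.4×156 + 0.14×539) / (1 + 0.4×4.27 + 0.14×3.23) = 137.9/3.16 = 43.62 kJ/min.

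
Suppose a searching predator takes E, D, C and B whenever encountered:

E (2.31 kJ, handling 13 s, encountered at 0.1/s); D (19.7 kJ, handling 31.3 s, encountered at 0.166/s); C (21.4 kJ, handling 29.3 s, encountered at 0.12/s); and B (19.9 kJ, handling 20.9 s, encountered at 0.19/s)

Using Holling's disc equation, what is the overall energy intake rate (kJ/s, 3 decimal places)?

Energy encountered per unit search time: 0.1×2.31 + 0.166×19.7 + 0.12×21.4 + 0.19×19.9 = 9.85 kJ/s.
Handling time per unit search time: 0.1×13 + 0.166×31.3 + 0.12×29.3 + 0.19×20.9 = 13.98.
Rate = 9.85/(1 + 13.98) = 0.6574 kJ/s.

0.657 kJ/s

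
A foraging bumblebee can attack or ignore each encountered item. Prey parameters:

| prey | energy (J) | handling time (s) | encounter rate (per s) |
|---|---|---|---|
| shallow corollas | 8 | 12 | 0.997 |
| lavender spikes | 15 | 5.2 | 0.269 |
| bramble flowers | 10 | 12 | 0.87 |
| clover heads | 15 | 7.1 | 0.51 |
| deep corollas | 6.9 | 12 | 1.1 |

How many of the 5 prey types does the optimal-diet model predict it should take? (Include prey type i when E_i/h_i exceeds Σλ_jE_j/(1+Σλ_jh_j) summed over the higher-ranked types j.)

2

E/h in descending order: lavender spikes 2.88, clover heads 2.11, bramble flowers 0.833, shallow corollas 0.667, deep corollas 0.575 J/s. The optimal diet is the largest prefix of this list for which every included type satisfies E_i/h_i > R on the types above it.
Rate on top 1: 1.682. clover heads: 2.11 > 1.682 → include.
Rate on top 2: 1.941. bramble flowers: 0.833 < 1.941 → exclude; stop.
Optimal diet: lavender spikes, clover heads — 2 of 5 types.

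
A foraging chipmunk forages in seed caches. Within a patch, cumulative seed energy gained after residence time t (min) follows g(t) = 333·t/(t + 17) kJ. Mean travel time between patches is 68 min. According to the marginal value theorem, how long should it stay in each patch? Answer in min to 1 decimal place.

Maximise g(t)/(T+t): set derivative to zero → g'(t)(T+t) = g(t).
g'(t) = 333·17/(t + 17)². Setting 333·17/(t+17)² = 333t/[(t+17)(68+t)] gives 17(68+t) = t(t+17), so t² = 17×68 = 1156.
t* = √1156 = 34 min.

34.0 min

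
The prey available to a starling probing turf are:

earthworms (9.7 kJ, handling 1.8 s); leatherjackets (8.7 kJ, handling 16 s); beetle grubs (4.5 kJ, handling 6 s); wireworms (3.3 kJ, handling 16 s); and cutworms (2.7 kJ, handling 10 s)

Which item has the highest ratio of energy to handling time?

earthworms

In descending order of E/h:
earthworms: 9.7/1.8 = 5.39 kJ/s
beetle grubs: 4.5/6 = 0.75 kJ/s
leatherjackets: 8.7/16 = 0.544 kJ/s
cutworms: 2.7/10 = 0.27 kJ/s
wireworms: 3.3/16 = 0.206 kJ/s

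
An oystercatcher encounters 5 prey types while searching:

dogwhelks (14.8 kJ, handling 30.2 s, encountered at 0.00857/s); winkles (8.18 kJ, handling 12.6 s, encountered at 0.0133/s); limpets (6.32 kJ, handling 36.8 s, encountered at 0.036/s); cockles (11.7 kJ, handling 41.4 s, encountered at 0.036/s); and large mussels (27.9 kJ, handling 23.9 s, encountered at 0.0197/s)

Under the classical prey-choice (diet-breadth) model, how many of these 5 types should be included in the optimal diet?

Profitabilities (E/h, kJ/s): large mussels 1.17, winkles 0.649, dogwhelks 0.49, cockles 0.283, limpets 0.172. Add prey in this order while the next type's profitability exceeds the intake rate on those already taken.
Rate on top 1: 0.3737. winkles: 0.649 > 0.3737 → include.
Rate on top 2: 0.4019. dogwhelks: 0.49 > 0.4019 → include.
Rate on top 3: 0.4139. cockles: 0.283 < 0.4139 → exclude; stop.
Optimal diet: large mussels, winkles, dogwhelks — 3 of 5 types.

3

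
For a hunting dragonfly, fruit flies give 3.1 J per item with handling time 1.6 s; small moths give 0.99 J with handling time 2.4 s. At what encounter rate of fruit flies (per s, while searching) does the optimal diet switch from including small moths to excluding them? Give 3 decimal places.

Drop small moths once their profitability E₂/h₂ falls below the rate achievable on fruit flies alone: E₂/h₂ = λE₁/(1 + λh₁).
Solve for λ: λE₁h₂ = E₂(1 + λh₁) → λ(E₁h₂ − E₂h₁) = E₂ → λ = E₂/(E₁h₂ − E₂h₁).
λ = 0.99/(3.1×2.4 − 0.99×1.6) = 0.99/5.856 = 0.1691 per s.

0.169 per s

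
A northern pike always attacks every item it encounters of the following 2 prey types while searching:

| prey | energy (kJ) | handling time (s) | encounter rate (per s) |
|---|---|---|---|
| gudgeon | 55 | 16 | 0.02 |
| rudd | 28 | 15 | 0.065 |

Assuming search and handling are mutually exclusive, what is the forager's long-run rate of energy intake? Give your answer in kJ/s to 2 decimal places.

1.27 kJ/s

R = (0.02×55 + 0.065×28) / (1 + 0.02×16 + 0.065×15) = 2.92/2.295 = 1.272 kJ/s.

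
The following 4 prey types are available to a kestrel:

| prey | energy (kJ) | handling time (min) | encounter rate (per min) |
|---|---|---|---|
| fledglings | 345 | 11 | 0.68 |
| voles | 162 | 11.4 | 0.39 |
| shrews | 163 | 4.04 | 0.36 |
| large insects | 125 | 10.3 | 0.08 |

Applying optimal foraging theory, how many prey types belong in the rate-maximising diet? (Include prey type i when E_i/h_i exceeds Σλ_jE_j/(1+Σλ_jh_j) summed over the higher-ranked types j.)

Rank by E/h (kJ/min): shrews 40.3, fledglings 31.4, voles 14.2, large insects 12.1. Include each in turn until the next type's E/h falls below the running intake rate.
Rate on top 1: 23.91. fledglings: 31.4 > 23.91 → include.
Rate on top 2: 29.52. voles: 14.2 < 29.52 → exclude; stop.
Optimal diet: shrews, fledglings — 2 of 4 types.

2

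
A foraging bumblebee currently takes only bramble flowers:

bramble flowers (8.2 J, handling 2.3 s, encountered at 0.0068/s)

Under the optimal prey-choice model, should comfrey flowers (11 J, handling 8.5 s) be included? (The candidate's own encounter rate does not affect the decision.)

Intake rate on the current diet: R = (0.0068×8.2) / (1 + 0.0068×2.3) = 0.05576/1.016 = 0.0549 J/s.
Profitability of comfrey flowers: 11/8.5 = 1.294 J/s.
Since 1.294 > R, including comfrey flowers increases the long-run rate.

Yes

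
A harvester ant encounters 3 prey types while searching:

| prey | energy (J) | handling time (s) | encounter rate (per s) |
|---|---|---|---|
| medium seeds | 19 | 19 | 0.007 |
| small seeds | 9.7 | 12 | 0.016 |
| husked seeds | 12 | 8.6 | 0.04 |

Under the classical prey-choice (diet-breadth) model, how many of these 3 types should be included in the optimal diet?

3

Profitabilities (E/h, J/s): husked seeds 1.4, medium seeds 1, small seeds 0.808. Add prey in this order while the next type's profitability exceeds the intake rate on those already taken.
Rate on top 1: 0.3571. medium seeds: 1 > 0.3571 → include.
Rate on top 2: 0.415. small seeds: 0.808 > 0.415 → include.
Optimal diet: husked seeds, medium seeds, small seeds — 3 of 3 types.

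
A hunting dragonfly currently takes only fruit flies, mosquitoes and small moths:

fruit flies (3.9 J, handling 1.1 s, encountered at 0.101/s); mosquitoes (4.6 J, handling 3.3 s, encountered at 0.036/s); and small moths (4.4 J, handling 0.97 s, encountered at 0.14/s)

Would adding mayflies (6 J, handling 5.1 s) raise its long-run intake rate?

On fruit flies, mosquitoes and small moths alone, R = ΣλE/(1+Σλh) = 1.175/1.366 = 0.8607 J/s.
Profitability of mayflies: 6/5.1 = 1.176 J/s.
Since 1.176 > R, including mayflies increases the long-run rate.

Yes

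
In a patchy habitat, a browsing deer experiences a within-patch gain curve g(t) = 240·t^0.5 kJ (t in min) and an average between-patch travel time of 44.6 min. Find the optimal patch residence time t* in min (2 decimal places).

By the marginal value theorem, leave when the instantaneous gain rate g'(t) equals the habitat-wide average g(t)/(T + t).
g'(t) = 0.5·240·t^-0.5. Setting 0.5·240·t^-0.5 = 240·t^0.5/(44.6+t) gives 0.5(44.6+t) = t, so 0.50·t = 0.5×44.6.
t* = 0.5×44.6/0.50 = 44.6 min.

44.60 min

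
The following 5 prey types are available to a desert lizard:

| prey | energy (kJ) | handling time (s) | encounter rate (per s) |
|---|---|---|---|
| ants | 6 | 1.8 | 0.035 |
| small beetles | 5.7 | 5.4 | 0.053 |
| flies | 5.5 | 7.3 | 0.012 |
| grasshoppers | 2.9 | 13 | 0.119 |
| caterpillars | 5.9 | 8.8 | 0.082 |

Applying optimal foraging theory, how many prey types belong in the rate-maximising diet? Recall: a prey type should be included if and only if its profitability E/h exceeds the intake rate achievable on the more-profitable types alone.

Profitabilities (E/h, kJ/s): ants 3.33, small beetles 1.06, flies 0.753, caterpillars 0.67, grasshoppers 0.223. Add prey in this order while the next type's profitability exceeds the intake rate on those already taken.
Rate on top 1: 0.1976. small beetles: 1.06 > 0.1976 → include.
Rate on top 2: 0.3796. flies: 0.753 > 0.3796 → include.
Rate on top 3: 0.4024. caterpillars: 0.67 > 0.4024 → include.
Rate on top 4: 0.492. grasshoppers: 0.223 < 0.492 → exclude; stop.
Optimal diet: ants, small beetles, flies, caterpillars — 4 of 5 types.

4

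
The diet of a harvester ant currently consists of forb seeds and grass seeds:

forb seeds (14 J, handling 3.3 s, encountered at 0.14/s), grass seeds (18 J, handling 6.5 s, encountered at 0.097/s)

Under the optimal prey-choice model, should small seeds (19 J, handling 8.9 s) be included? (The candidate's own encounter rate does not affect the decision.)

Yes

Current rate: (0.14×14 + 0.097×18)/(1 + 0.14×3.3 + 0.097×6.5) = 1.771 J/s.
Profitability of small seeds: 19/8.9 = 2.135 J/s.
Since 2.135 > R, including small seeds increases the long-run rate.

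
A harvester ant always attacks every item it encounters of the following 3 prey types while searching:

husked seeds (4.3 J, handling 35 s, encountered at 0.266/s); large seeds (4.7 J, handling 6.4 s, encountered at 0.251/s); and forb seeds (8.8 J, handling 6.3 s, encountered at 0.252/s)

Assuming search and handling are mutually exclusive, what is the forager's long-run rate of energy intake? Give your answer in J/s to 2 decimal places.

R = Σλ_iE_i / (1 + Σλ_ih_i)
Numerator: 0.266×4.3 + 0.251×4.7 + 0.252×8.8 = 4.541
Denominator: 1 + 0.266×35 + 0.251×6.4 + 0.252×6.3 = 13.5
R = 4.541/13.5 = 0.3363 J/s

0.34 J/s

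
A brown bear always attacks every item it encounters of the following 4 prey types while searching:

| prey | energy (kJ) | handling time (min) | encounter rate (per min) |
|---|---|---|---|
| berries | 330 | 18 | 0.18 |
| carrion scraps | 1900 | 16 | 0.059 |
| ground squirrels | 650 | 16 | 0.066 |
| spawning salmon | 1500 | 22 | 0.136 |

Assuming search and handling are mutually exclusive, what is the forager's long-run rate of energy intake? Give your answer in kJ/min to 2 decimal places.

45.32 kJ/min

R = Σλ_iE_i / (1 + Σλ_ih_i)
Numerator: 0.18×330 + 0.059×1900 + 0.066×650 + 0.136×1500 = 418.4
Denominator: 1 + 0.18×18 + 0.059×16 + 0.066×16 + 0.136×22 = 9.232
R = 418.4/9.232 = 45.32 kJ/min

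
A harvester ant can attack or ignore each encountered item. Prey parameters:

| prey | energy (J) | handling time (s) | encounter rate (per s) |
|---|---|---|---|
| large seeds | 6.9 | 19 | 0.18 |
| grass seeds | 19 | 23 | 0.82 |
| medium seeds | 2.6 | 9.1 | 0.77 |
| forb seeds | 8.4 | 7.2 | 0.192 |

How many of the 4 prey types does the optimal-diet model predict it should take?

2

E/h in descending order: forb seeds 1.17, grass seeds 0.826, large seeds 0.363, medium seeds 0.286 J/s. The optimal diet is the largest prefix of this list for which every included type satisfies E_i/h_i > R on the types above it.
Rate on top 1: 0.677. grass seeds: 0.826 > 0.677 → include.
Rate on top 2: 0.8094. large seeds: 0.363 < 0.8094 → exclude; stop.
Optimal diet: forb seeds, grass seeds — 2 of 4 types.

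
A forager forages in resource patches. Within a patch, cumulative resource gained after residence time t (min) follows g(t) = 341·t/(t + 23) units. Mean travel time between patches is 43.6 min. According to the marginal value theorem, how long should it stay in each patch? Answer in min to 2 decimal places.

31.67 min

Optimal t* satisfies g'(t*) = g(t*)/(T + t*).
g'(t) = 341·23/(t + 23)². Setting 341·23/(t+23)² = 341t/[(t+23)(43.6+t)] gives 23(43.6+t) = t(t+23), so t² = 23×43.6 = 1003.
t* = √1003 = 31.67 min.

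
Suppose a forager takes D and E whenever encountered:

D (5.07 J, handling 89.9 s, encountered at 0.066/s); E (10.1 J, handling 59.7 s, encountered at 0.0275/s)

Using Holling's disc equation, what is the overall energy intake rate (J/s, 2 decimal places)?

R = Σλ_iE_i / (1 + Σλ_ih_i)
Numerator: 0.066×5.07 + 0.0275×10.1 = 0.6124
Denominator: 1 + 0.066×89.9 + 0.0275×59.7 = 8.575
R = 0.6124/8.575 = 0.07141 J/s

0.07 J/s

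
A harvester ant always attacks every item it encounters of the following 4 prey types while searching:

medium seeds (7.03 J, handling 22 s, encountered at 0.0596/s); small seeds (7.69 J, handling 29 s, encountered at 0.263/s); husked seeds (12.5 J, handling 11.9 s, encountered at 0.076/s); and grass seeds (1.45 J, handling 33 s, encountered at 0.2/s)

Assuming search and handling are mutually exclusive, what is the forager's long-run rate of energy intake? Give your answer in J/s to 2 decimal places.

0.21 J/s

R = (0.0596×7.03 + 0.263×7.69 + 0.076×12.5 + 0.2×1.45) / (1 + 0.0596×22 + 0.263×29 + 0.076×11.9 + 0.2×33) = 3.681/17.44 = 0.2111 J/s.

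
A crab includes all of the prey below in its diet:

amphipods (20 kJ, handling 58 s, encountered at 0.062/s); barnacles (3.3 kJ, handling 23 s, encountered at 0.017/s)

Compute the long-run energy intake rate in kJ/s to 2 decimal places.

0.26 kJ/s

Energy encountered per unit search time: 0.062×20 + 0.017×3.3 = 1.296 kJ/s.
Handling time per unit search time: 0.062×58 + 0.017×23 = 3.987.
Rate = 1.296/(1 + 3.987) = 0.2599 kJ/s.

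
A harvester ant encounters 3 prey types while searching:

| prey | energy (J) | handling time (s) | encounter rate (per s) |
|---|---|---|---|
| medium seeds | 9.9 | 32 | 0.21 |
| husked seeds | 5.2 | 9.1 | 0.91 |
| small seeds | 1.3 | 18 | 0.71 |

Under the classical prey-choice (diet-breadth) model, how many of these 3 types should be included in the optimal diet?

Rank by E/h (J/s): husked seeds 0.571, medium seeds 0.309, small seeds 0.0722. Include each in turn until the next type's E/h falls below the running intake rate.
Rate on top 1: 0.5099. medium seeds: 0.309 < 0.5099 → exclude; stop.
Optimal diet: husked seeds — 1 of 3 types.

1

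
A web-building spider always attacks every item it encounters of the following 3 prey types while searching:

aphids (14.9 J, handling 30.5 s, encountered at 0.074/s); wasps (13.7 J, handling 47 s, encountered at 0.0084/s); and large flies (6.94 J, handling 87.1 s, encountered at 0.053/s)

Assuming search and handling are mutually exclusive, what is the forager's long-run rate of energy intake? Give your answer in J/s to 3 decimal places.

R = (0.074×14.9 + 0.0084×13.7 + 0.053×6.94) / (1 + 0.074×30.5 + 0.0084×47 + 0.053×87.1) = 1.586/8.268 = 0.1918 J/s.

0.192 J/s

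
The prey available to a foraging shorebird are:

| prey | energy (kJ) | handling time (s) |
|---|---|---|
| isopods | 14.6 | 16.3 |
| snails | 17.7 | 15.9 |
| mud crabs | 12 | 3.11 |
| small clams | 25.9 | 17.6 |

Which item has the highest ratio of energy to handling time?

mud crabs

In descending order of E/h:
mud crabs: 12/3.11 = 3.86 kJ/s
small clams: 25.9/17.6 = 1.47 kJ/s
snails: 17.7/15.9 = 1.11 kJ/s
isopods: 14.6/16.3 = 0.896 kJ/s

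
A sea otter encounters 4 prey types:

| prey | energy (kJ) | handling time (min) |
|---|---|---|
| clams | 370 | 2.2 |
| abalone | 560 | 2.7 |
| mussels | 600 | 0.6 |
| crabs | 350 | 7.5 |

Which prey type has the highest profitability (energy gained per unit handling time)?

Profitability E/h (kJ/min): clams = 370/2.2 = 168, abalone = 560/2.7 = 207, mussels = 600/0.6 = 1e+03, crabs = 350/7.5 = 46.7.
Ranked: mussels > abalone > clams > crabs.

mussels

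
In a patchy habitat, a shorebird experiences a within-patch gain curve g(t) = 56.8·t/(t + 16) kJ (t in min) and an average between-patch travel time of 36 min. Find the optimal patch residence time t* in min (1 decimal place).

24.0 min

Maximise g(t)/(T+t): set derivative to zero → g'(t)(T+t) = g(t).
g'(t) = 56.8·16/(t + 16)². Setting 56.8·16/(t+16)² = 56.8t/[(t+16)(36+t)] gives 16(36+t) = t(t+16), so t² = 16×36 = 576.
t* = √576 = 24 min.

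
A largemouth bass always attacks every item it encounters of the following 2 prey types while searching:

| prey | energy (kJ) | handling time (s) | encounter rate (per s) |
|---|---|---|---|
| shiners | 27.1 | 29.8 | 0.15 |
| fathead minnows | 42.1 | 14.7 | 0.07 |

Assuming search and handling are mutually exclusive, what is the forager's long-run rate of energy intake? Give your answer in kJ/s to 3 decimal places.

1.079 kJ/s

R = Σλ_iE_i / (1 + Σλ_ih_i)
Numerator: 0.15×27.1 + 0.07×42.1 = 7.012
Denominator: 1 + 0.15×29.8 + 0.07×14.7 = 6.499
R = 7.012/6.499 = 1.079 kJ/s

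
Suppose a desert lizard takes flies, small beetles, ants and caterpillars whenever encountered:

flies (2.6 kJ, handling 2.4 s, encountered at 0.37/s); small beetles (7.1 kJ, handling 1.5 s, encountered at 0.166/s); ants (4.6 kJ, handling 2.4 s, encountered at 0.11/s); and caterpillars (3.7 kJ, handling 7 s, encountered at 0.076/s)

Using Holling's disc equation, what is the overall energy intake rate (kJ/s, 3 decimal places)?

R = (0.37×2.6 + 0.166×7.1 + 0.11×4.6 + 0.076×3.7) / (1 + 0.37×2.4 + 0.166×1.5 + 0.11×2.4 + 0.076×7) = 2.928/2.933 = 0.9982 kJ/s.

0.998 kJ/s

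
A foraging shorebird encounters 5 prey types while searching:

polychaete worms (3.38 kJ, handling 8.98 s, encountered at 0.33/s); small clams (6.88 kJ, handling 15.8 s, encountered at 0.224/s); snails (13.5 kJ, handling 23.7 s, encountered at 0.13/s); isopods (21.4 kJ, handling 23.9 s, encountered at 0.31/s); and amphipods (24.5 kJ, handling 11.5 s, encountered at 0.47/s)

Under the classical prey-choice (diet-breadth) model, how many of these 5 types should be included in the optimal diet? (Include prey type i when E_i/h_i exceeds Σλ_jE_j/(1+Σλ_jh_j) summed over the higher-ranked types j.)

1

Profitabilities (E/h, kJ/s): amphipods 2.13, isopods 0.895, snails 0.57, small clams 0.435, polychaete worms 0.376. Add prey in this order while the next type's profitability exceeds the intake rate on those already taken.
Rate on top 1: 1.798. isopods: 0.895 < 1.798 → exclude; stop.
Optimal diet: amphipods — 1 of 5 types.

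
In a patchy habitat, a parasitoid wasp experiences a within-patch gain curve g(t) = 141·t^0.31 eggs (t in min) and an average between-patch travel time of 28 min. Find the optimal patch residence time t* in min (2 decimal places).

Maximise g(t)/(T+t): set derivative to zero → g'(t)(T+t) = g(t).
g'(t) = 0.31·141·t^-0.69. Setting 0.31·141·t^-0.69 = 141·t^0.31/(28+t) gives 0.31(28+t) = t, so 0.69·t = 0.31×28.
t* = 0.31×28/0.69 = 12.58 min.

12.58 min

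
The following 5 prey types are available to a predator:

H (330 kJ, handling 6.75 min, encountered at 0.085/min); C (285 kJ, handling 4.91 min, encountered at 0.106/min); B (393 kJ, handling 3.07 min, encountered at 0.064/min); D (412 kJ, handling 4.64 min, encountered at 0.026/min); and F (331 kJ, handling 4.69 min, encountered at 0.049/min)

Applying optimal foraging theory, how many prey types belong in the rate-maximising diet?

Profitabilities (E/h, kJ/min): B 128, D 88.8, F 70.6, C 58, H 48.9. Add prey in this order while the next type's profitability exceeds the intake rate on those already taken.
Rate on top 1: 21.02. D: 88.8 > 21.02 → include.
Rate on top 2: 27.23. F: 70.6 > 27.23 → include.
Rate on top 3: 33.67. C: 58 > 33.67 → include.
Rate on top 4: 39.81. H: 48.9 > 39.81 → include.
Optimal diet: B, D, F, C, H — 5 of 5 types.

5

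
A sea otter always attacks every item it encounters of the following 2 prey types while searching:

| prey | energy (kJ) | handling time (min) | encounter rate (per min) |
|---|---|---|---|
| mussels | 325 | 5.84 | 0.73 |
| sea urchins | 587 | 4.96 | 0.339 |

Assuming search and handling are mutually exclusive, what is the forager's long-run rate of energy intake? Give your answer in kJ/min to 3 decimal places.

62.817 kJ/min

R = (0.73×325 + 0.339×587) / (1 + 0.73×5.84 + 0.339×4.96) = 436.2/6.945 = 62.82 kJ/min.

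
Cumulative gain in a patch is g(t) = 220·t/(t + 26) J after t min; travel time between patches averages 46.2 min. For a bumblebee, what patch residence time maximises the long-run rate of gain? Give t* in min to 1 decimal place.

34.7 min

Maximise g(t)/(T+t): set derivative to zero → g'(t)(T+t) = g(t).
g'(t) = 220·26/(t + 26)². Setting 220·26/(t+26)² = 220t/[(t+26)(46.2+t)] gives 26(46.2+t) = t(t+26), so t² = 26×46.2 = 1201.
t* = √1201 = 34.66 min.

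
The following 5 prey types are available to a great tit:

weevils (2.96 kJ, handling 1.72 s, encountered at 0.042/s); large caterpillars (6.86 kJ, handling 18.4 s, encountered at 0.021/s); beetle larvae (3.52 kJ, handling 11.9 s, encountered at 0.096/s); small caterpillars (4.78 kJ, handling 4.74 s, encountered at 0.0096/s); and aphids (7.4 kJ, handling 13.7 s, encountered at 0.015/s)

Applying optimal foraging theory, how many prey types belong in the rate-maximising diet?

E/h in descending order: weevils 1.72, small caterpillars 1.01, aphids 0.54, large caterpillars 0.373, beetle larvae 0.296 kJ/s. The optimal diet is the largest prefix of this list for which every included type satisfies E_i/h_i > R on the types above it.
Rate on top 1: 0.1159. small caterpillars: 1.01 > 0.1159 → include.
Rate on top 2: 0.1523. aphids: 0.54 > 0.1523 → include.
Rate on top 3: 0.2125. large caterpillars: 0.373 > 0.2125 → include.
Rate on top 4: 0.2487. beetle larvae: 0.296 > 0.2487 → include.
Optimal diet: weevils, small caterpillars, aphids, large caterpillars, beetle larvae — 5 of 5 types.

5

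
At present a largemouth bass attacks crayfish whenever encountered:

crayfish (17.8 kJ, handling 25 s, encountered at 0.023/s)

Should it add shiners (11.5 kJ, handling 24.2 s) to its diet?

Yes

On crayfish alone, R = ΣλE/(1+Σλh) = 0.4094/1.575 = 0.2599 kJ/s.
Profitability of shiners: 11.5/24.2 = 0.4752 kJ/s.
Since 0.4752 > R, including shiners increases the long-run rate.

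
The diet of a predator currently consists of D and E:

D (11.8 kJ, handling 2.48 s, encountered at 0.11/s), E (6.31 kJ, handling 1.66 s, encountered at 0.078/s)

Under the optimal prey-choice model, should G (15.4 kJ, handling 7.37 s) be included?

Intake rate on the current diet: R = (0.11×11.8 + 0.078×6.31) / (1 + 0.11×2.48 + 0.078×1.66) = 1.79/1.402 = 1.277 kJ/s.
Profitability of G: 15.4/7.37 = 2.09 kJ/s.
Since 2.09 > R, including G increases the long-run rate.

Yes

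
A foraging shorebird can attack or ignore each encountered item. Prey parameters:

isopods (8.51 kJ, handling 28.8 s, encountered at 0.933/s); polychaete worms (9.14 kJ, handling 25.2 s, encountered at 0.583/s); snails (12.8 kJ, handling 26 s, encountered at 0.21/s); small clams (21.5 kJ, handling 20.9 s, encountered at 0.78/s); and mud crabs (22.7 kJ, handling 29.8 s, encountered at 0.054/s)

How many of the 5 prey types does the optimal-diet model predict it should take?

1

E/h in descending order: small clams 1.03, mud crabs 0.762, snails 0.492, polychaete worms 0.363, isopods 0.295 kJ/s. The optimal diet is the largest prefix of this list for which every included type satisfies E_i/h_i > R on the types above it.
Rate on top 1: 0.9693. mud crabs: 0.762 < 0.9693 → exclude; stop.
Optimal diet: small clams — 1 of 5 types.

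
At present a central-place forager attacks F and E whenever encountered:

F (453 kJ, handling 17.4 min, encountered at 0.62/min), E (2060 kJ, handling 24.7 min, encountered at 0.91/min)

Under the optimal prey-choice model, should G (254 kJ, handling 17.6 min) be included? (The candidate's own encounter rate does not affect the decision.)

No

Current rate: (0.62×453 + 0.91×2060)/(1 + 0.62×17.4 + 0.91×24.7) = 62.91 kJ/min.
Profitability of G: 254/17.6 = 14.43 kJ/min.
Since 14.43 < R, time spent handling G is better spent searching.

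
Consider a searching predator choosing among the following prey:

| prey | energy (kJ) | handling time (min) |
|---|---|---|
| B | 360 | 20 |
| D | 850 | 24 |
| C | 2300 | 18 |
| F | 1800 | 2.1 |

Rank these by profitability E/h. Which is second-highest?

In descending order of E/h:
F: 1800/2.1 = 857 kJ/min
C: 2300/18 = 128 kJ/min
D: 850/24 = 35.4 kJ/min
B: 360/20 = 18 kJ/min

C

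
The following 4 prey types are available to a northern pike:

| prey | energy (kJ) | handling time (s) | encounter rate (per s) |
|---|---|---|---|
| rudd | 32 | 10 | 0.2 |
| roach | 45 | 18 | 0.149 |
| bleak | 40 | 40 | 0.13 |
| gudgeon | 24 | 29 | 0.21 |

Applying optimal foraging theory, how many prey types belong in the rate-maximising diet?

2

Rank by E/h (kJ/s): rudd 3.2, roach 2.5, bleak 1, gudgeon 0.828. Include each in turn until the next type's E/h falls below the running intake rate.
Rate on top 1: 2.133. roach: 2.5 > 2.133 → include.
Rate on top 2: 2.306. bleak: 1 < 2.306 → exclude; stop.
Optimal diet: rudd, roach — 2 of 4 types.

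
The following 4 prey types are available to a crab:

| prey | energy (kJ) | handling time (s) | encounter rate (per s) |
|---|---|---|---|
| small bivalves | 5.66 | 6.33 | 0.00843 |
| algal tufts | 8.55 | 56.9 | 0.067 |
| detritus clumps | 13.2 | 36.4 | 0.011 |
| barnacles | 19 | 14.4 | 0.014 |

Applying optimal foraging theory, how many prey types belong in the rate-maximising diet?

3

E/h in descending order: barnacles 1.32, small bivalves 0.894, detritus clumps 0.363, algal tufts 0.15 kJ/s. The optimal diet is the largest prefix of this list for which every included type satisfies E_i/h_i > R on the types above it.
Rate on top 1: 0.2214. small bivalves: 0.894 > 0.2214 → include.
Rate on top 2: 0.25. detritus clumps: 0.363 > 0.25 → include.
Rate on top 3: 0.2772. algal tufts: 0.15 < 0.2772 → exclude; stop.
Optimal diet: barnacles, small bivalves, detritus clumps — 3 of 4 types.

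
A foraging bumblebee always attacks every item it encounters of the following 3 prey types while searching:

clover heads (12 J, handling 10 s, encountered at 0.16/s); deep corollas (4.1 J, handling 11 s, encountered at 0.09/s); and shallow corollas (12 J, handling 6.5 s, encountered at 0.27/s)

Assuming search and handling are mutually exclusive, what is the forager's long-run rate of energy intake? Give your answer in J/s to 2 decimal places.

1.03 J/s

R = (0.16×12 + 0.09×4.1 + 0.27×12) / (1 + 0.16×10 + 0.09×11 + 0.27×6.5) = 5.529/5.345 = 1.034 J/s.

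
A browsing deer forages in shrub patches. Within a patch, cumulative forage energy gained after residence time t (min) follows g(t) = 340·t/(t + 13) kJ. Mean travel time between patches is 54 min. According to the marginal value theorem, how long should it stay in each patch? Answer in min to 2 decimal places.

By the marginal value theorem, leave when the instantaneous gain rate g'(t) equals the habitat-wide average g(t)/(T + t).
g'(t) = 340·13/(t + 13)². Setting 340·13/(t+13)² = 340t/[(t+13)(54+t)] gives 13(54+t) = t(t+13), so t² = 13×54 = 702.
t* = √702 = 26.5 min.

26.50 min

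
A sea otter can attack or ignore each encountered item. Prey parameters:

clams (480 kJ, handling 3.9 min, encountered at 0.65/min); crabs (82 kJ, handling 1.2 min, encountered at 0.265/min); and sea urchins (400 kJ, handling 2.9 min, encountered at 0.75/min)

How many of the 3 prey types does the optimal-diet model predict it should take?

2

E/h in descending order: sea urchins 138, clams 123, crabs 68.3 kJ/min. The optimal diet is the largest prefix of this list for which every included type satisfies E_i/h_i > R on the types above it.
Rate on top 1: 94.49. clams: 123 > 94.49 → include.
Rate on top 2: 107.2. crabs: 68.3 < 107.2 → exclude; stop.
Optimal diet: sea urchins, clams — 2 of 3 types.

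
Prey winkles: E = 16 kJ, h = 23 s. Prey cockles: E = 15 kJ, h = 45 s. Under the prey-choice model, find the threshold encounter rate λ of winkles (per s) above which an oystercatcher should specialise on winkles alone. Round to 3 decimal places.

0.040 per s

Drop cockles once their profitability E₂/h₂ falls below the rate achievable on winkles alone: E₂/h₂ = λE₁/(1 + λh₁).
Solve for λ: λE₁h₂ = E₂(1 + λh₁) → λ(E₁h₂ − E₂h₁) = E₂ → λ = E₂/(E₁h₂ − E₂h₁).
λ = 15/(16×45 − 15×23) = 15/375 = 0.04 per s.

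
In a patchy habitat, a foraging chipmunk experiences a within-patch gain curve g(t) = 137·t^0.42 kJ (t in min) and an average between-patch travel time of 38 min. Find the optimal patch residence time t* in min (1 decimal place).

27.5 min

Maximise g(t)/(T+t): set derivative to zero → g'(t)(T+t) = g(t).
g'(t) = 0.42·137·t^-0.58. Setting 0.42·137·t^-0.58 = 137·t^0.42/(38+t) gives 0.42(38+t) = t, so 0.58·t = 0.42×38.
t* = 0.42×38/0.58 = 27.52 min.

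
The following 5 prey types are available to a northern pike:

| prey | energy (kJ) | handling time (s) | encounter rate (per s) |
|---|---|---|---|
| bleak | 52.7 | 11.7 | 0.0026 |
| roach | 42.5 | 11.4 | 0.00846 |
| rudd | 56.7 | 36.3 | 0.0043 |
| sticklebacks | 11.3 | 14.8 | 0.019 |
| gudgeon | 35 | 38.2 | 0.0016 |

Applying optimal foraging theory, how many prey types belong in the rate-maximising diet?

E/h in descending order: bleak 4.5, roach 3.73, rudd 1.56, gudgeon 0.916, sticklebacks 0.764 kJ/s. The optimal diet is the largest prefix of this list for which every included type satisfies E_i/h_i > R on the types above it.
Rate on top 1: 0.133. roach: 3.73 > 0.133 → include.
Rate on top 2: 0.4407. rudd: 1.56 > 0.4407 → include.
Rate on top 3: 0.5771. gudgeon: 0.916 > 0.5771 → include.
Rate on top 4: 0.5925. sticklebacks: 0.764 > 0.5925 → include.
Optimal diet: bleak, roach, rudd, gudgeon, sticklebacks — 5 of 5 types.

5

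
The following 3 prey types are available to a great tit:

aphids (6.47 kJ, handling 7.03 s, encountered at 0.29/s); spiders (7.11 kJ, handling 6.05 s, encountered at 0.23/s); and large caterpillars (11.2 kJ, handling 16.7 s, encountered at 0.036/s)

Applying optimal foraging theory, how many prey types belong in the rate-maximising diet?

E/h in descending order: spiders 1.18, aphids 0.92, large caterpillars 0.671 kJ/s. The optimal diet is the largest prefix of this list for which every included type satisfies E_i/h_i > R on the types above it.
Rate on top 1: 0.6838. aphids: 0.92 > 0.6838 → include.
Rate on top 2: 0.7927. large caterpillars: 0.671 < 0.7927 → exclude; stop.
Optimal diet: spiders, aphids — 2 of 3 types.

2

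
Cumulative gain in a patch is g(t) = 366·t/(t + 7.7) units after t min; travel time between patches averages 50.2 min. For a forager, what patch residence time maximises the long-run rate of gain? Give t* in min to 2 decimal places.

19.66 min

Maximise g(t)/(T+t): set derivative to zero → g'(t)(T+t) = g(t).
g'(t) = 366·7.7/(t + 7.7)². Setting 366·7.7/(t+7.7)² = 366t/[(t+7.7)(50.2+t)] gives 7.7(50.2+t) = t(t+7.7), so t² = 7.7×50.2 = 386.5.
t* = √386.5 = 19.66 min.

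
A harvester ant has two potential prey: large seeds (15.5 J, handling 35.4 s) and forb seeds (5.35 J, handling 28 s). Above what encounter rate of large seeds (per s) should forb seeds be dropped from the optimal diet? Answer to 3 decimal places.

0.022 per s

At the threshold, the rate on large seeds alone equals the profitability of forb seeds: λ·15.5/(1 + λ·35.4) = 5.35/28 = 0.1911.
Rearranging, λ(15.5 − 0.1911×35.4) = 0.1911, so λ = 0.1911/8.736 = 0.02187 per s.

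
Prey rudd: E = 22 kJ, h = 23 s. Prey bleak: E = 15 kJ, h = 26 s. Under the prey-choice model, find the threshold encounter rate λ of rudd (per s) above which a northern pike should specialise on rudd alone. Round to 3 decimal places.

The zero-one rule: include bleak iff E₂/h₂ > λE₁/(1+λh₁). Equality gives the switch point.
λE₁h₂ = E₂ + λE₂h₁ ⇒ λ = E₂/(E₁h₂ − E₂h₁) = 15/(572 − 345) = 0.06608 per s.

0.066 per s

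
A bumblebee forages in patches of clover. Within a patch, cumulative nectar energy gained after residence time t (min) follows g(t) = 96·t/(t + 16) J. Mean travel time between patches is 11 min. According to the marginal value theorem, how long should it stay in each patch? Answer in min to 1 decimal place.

By the marginal value theorem, leave when the instantaneous gain rate g'(t) equals the habitat-wide average g(t)/(T + t).
g'(t) = 96·16/(t + 16)². Setting 96·16/(t+16)² = 96t/[(t+16)(11+t)] gives 16(11+t) = t(t+16), so t² = 16×11 = 176.
t* = √176 = 13.27 min.

13.3 min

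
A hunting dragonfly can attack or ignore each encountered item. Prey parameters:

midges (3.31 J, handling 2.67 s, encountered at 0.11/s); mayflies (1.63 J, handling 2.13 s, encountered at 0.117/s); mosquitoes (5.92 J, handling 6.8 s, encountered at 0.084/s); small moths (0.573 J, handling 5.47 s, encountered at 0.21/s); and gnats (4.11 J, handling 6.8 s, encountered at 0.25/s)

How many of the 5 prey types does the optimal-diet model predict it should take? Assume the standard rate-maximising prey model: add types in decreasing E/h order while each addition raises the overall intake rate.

Profitabilities (E/h, J/s): midges 1.24, mosquitoes 0.871, mayflies 0.765, gnats 0.604, small moths 0.105. Add prey in this order while the next type's profitability exceeds the intake rate on those already taken.
Rate on top 1: 0.2814. mosquitoes: 0.871 > 0.2814 → include.
Rate on top 2: 0.4619. mayflies: 0.765 > 0.4619 → include.
Rate on top 3: 0.4977. gnats: 0.604 > 0.4977 → include.
Rate on top 4: 0.5452. small moths: 0.105 < 0.5452 → exclude; stop.
Optimal diet: midges, mosquitoes, mayflies, gnats — 4 of 5 types.

4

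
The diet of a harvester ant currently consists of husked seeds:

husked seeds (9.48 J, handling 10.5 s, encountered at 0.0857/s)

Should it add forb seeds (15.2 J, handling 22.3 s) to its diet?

On husked seeds alone, R = ΣλE/(1+Σλh) = 0.8124/1.9 = 0.4276 J/s.
Profitability of forb seeds: 15.2/22.3 = 0.6816 J/s.
0.6816 > 0.4276, so adding forb seeds raises the average — include it.

Yes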